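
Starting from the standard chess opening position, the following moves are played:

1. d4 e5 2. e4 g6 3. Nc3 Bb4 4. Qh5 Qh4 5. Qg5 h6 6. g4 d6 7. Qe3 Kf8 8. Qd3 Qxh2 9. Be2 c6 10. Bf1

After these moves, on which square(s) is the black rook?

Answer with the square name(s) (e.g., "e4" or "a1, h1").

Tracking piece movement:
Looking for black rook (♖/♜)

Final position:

  a b c d e f g h
  ─────────────────
8│♜ ♞ ♝ · · ♚ ♞ ♜│8
7│♟ ♟ · · · ♟ · ·│7
6│· · ♟ ♟ · · ♟ ♟│6
5│· · · · ♟ · · ·│5
4│· ♝ · ♙ ♙ · ♙ ·│4
3│· · ♘ ♕ · · · ·│3
2│♙ ♙ ♙ · · ♙ · ♛│2
1│♖ · ♗ · ♔ ♗ ♘ ♖│1
  ─────────────────
  a b c d e f g h


a8, h8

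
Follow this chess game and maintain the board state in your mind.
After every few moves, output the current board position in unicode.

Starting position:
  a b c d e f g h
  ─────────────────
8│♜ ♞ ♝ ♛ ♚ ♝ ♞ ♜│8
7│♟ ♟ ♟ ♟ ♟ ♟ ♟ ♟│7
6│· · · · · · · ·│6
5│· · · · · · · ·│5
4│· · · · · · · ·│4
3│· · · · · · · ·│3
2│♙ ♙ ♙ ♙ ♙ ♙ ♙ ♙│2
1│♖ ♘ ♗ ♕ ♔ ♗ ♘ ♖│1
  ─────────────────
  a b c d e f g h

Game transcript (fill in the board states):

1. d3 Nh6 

  a b c d e f g h
  ─────────────────
8│♜ ♞ ♝ ♛ ♚ ♝ · ♜│8
7│♟ ♟ ♟ ♟ ♟ ♟ ♟ ♟│7
6│· · · · · · · ♞│6
5│· · · · · · · ·│5
4│· · · · · · · ·│4
3│· · · ♙ · · · ·│3
2│♙ ♙ ♙ · ♙ ♙ ♙ ♙│2
1│♖ ♘ ♗ ♕ ♔ ♗ ♘ ♖│1
  ─────────────────
  a b c d e f g h

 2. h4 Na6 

  a b c d e f g h
  ─────────────────
8│♜ · ♝ ♛ ♚ ♝ · ♜│8
7│♟ ♟ ♟ ♟ ♟ ♟ ♟ ♟│7
6│♞ · · · · · · ♞│6
5│· · · · · · · ·│5
4│· · · · · · · ♙│4
3│· · · ♙ · · · ·│3
2│♙ ♙ ♙ · ♙ ♙ ♙ ·│2
1│♖ ♘ ♗ ♕ ♔ ♗ ♘ ♖│1
  ─────────────────
  a b c d e f g h

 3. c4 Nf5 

  a b c d e f g h
  ─────────────────
8│♜ · ♝ ♛ ♚ ♝ · ♜│8
7│♟ ♟ ♟ ♟ ♟ ♟ ♟ ♟│7
6│♞ · · · · · · ·│6
5│· · · · · ♞ · ·│5
4│· · ♙ · · · · ♙│4
3│· · · ♙ · · · ·│3
2│♙ ♙ · · ♙ ♙ ♙ ·│2
1│♖ ♘ ♗ ♕ ♔ ♗ ♘ ♖│1
  ─────────────────
  a b c d e f g h

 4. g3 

  a b c d e f g h
  ─────────────────
8│♜ · ♝ ♛ ♚ ♝ · ♜│8
7│♟ ♟ ♟ ♟ ♟ ♟ ♟ ♟│7
6│♞ · · · · · · ·│6
5│· · · · · ♞ · ·│5
4│· · ♙ · · · · ♙│4
3│· · · ♙ · · ♙ ·│3
2│♙ ♙ · · ♙ ♙ · ·│2
1│♖ ♘ ♗ ♕ ♔ ♗ ♘ ♖│1
  ─────────────────
  a b c d e f g h


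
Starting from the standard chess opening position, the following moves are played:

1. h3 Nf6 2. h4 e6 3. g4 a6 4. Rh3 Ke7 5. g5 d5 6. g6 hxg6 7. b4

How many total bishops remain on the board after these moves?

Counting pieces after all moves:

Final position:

  a b c d e f g h
  ─────────────────
8│♜ ♞ ♝ ♛ · ♝ · ♜│8
7│· ♟ ♟ · ♚ ♟ ♟ ·│7
6│♟ · · · ♟ ♞ ♟ ·│6
5│· · · ♟ · · · ·│5
4│· ♙ · · · · · ♙│4
3│· · · · · · · ♖│3
2│♙ · ♙ ♙ ♙ ♙ · ·│2
1│♖ ♘ ♗ ♕ ♔ ♗ ♘ ·│1
  ─────────────────
  a b c d e f g h


4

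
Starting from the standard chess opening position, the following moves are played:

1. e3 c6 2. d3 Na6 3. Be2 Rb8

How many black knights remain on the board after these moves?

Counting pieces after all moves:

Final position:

  a b c d e f g h
  ─────────────────
8│· ♜ ♝ ♛ ♚ ♝ ♞ ♜│8
7│♟ ♟ · ♟ ♟ ♟ ♟ ♟│7
6│♞ · ♟ · · · · ·│6
5│· · · · · · · ·│5
4│· · · · · · · ·│4
3│· · · ♙ ♙ · · ·│3
2│♙ ♙ ♙ · ♗ ♙ ♙ ♙│2
1│♖ ♘ ♗ ♕ ♔ · ♘ ♖│1
  ─────────────────
  a b c d e f g h


2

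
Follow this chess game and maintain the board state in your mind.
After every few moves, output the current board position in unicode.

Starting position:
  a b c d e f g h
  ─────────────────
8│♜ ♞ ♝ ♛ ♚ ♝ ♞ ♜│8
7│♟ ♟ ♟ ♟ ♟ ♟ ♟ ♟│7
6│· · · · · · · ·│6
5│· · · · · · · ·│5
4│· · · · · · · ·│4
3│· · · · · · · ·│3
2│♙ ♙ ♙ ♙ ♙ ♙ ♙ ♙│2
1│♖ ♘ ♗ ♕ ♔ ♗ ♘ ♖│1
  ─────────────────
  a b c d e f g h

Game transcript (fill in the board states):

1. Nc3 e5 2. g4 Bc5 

  a b c d e f g h
  ─────────────────
8│♜ ♞ ♝ ♛ ♚ · ♞ ♜│8
7│♟ ♟ ♟ ♟ · ♟ ♟ ♟│7
6│· · · · · · · ·│6
5│· · ♝ · ♟ · · ·│5
4│· · · · · · ♙ ·│4
3│· · ♘ · · · · ·│3
2│♙ ♙ ♙ ♙ ♙ ♙ · ♙│2
1│♖ · ♗ ♕ ♔ ♗ ♘ ♖│1
  ─────────────────
  a b c d e f g h

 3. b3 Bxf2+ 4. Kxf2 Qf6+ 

  a b c d e f g h
  ─────────────────
8│♜ ♞ ♝ · ♚ · ♞ ♜│8
7│♟ ♟ ♟ ♟ · ♟ ♟ ♟│7
6│· · · · · ♛ · ·│6
5│· · · · ♟ · · ·│5
4│· · · · · · ♙ ·│4
3│· ♙ ♘ · · · · ·│3
2│♙ · ♙ ♙ ♙ ♔ · ♙│2
1│♖ · ♗ ♕ · ♗ ♘ ♖│1
  ─────────────────
  a b c d e f g h

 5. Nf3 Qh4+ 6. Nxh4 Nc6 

  a b c d e f g h
  ─────────────────
8│♜ · ♝ · ♚ · ♞ ♜│8
7│♟ ♟ ♟ ♟ · ♟ ♟ ♟│7
6│· · ♞ · · · · ·│6
5│· · · · ♟ · · ·│5
4│· · · · · · ♙ ♘│4
3│· ♙ ♘ · · · · ·│3
2│♙ · ♙ ♙ ♙ ♔ · ♙│2
1│♖ · ♗ ♕ · ♗ · ♖│1
  ─────────────────
  a b c d e f g h



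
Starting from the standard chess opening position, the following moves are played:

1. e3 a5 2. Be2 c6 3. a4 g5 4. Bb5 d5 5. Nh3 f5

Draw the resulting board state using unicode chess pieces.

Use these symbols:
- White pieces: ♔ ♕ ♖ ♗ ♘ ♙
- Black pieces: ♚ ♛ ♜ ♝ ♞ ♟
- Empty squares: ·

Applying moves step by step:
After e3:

♜ ♞ ♝ ♛ ♚ ♝ ♞ ♜
♟ ♟ ♟ ♟ ♟ ♟ ♟ ♟
· · · · · · · ·
· · · · · · · ·
· · · · · · · ·
· · · · ♙ · · ·
♙ ♙ ♙ ♙ · ♙ ♙ ♙
♖ ♘ ♗ ♕ ♔ ♗ ♘ ♖


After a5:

♜ ♞ ♝ ♛ ♚ ♝ ♞ ♜
· ♟ ♟ ♟ ♟ ♟ ♟ ♟
· · · · · · · ·
♟ · · · · · · ·
· · · · · · · ·
· · · · ♙ · · ·
♙ ♙ ♙ ♙ · ♙ ♙ ♙
♖ ♘ ♗ ♕ ♔ ♗ ♘ ♖


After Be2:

♜ ♞ ♝ ♛ ♚ ♝ ♞ ♜
· ♟ ♟ ♟ ♟ ♟ ♟ ♟
· · · · · · · ·
♟ · · · · · · ·
· · · · · · · ·
· · · · ♙ · · ·
♙ ♙ ♙ ♙ ♗ ♙ ♙ ♙
♖ ♘ ♗ ♕ ♔ · ♘ ♖


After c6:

♜ ♞ ♝ ♛ ♚ ♝ ♞ ♜
· ♟ · ♟ ♟ ♟ ♟ ♟
· · ♟ · · · · ·
♟ · · · · · · ·
· · · · · · · ·
· · · · ♙ · · ·
♙ ♙ ♙ ♙ ♗ ♙ ♙ ♙
♖ ♘ ♗ ♕ ♔ · ♘ ♖


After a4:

♜ ♞ ♝ ♛ ♚ ♝ ♞ ♜
· ♟ · ♟ ♟ ♟ ♟ ♟
· · ♟ · · · · ·
♟ · · · · · · ·
♙ · · · · · · ·
· · · · ♙ · · ·
· ♙ ♙ ♙ ♗ ♙ ♙ ♙
♖ ♘ ♗ ♕ ♔ · ♘ ♖


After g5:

♜ ♞ ♝ ♛ ♚ ♝ ♞ ♜
· ♟ · ♟ ♟ ♟ · ♟
· · ♟ · · · · ·
♟ · · · · · ♟ ·
♙ · · · · · · ·
· · · · ♙ · · ·
· ♙ ♙ ♙ ♗ ♙ ♙ ♙
♖ ♘ ♗ ♕ ♔ · ♘ ♖


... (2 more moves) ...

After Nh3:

♜ ♞ ♝ ♛ ♚ ♝ ♞ ♜
· ♟ · · ♟ ♟ · ♟
· · ♟ · · · · ·
♟ ♗ · ♟ · · ♟ ·
♙ · · · · · · ·
· · · · ♙ · · ♘
· ♙ ♙ ♙ · ♙ ♙ ♙
♖ ♘ ♗ ♕ ♔ · · ♖


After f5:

♜ ♞ ♝ ♛ ♚ ♝ ♞ ♜
· ♟ · · ♟ · · ♟
· · ♟ · · · · ·
♟ ♗ · ♟ · ♟ ♟ ·
♙ · · · · · · ·
· · · · ♙ · · ♘
· ♙ ♙ ♙ · ♙ ♙ ♙
♖ ♘ ♗ ♕ ♔ · · ♖



  a b c d e f g h
  ─────────────────
8│♜ ♞ ♝ ♛ ♚ ♝ ♞ ♜│8
7│· ♟ · · ♟ · · ♟│7
6│· · ♟ · · · · ·│6
5│♟ ♗ · ♟ · ♟ ♟ ·│5
4│♙ · · · · · · ·│4
3│· · · · ♙ · · ♘│3
2│· ♙ ♙ ♙ · ♙ ♙ ♙│2
1│♖ ♘ ♗ ♕ ♔ · · ♖│1
  ─────────────────
  a b c d e f g h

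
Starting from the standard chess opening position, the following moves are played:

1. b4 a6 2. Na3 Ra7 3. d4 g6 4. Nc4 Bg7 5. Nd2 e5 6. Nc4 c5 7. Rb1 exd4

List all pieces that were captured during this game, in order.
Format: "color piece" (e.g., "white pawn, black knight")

Tracking captures:
  exd4: captured white pawn

white pawn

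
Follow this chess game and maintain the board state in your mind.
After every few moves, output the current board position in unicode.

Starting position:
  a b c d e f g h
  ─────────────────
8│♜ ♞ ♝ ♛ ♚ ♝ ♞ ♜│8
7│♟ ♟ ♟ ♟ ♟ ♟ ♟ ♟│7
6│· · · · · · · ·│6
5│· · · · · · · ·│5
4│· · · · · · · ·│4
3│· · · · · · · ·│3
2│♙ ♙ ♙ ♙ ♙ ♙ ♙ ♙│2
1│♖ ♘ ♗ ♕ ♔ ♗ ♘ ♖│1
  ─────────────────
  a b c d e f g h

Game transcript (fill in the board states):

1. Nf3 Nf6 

  a b c d e f g h
  ─────────────────
8│♜ ♞ ♝ ♛ ♚ ♝ · ♜│8
7│♟ ♟ ♟ ♟ ♟ ♟ ♟ ♟│7
6│· · · · · ♞ · ·│6
5│· · · · · · · ·│5
4│· · · · · · · ·│4
3│· · · · · ♘ · ·│3
2│♙ ♙ ♙ ♙ ♙ ♙ ♙ ♙│2
1│♖ ♘ ♗ ♕ ♔ ♗ · ♖│1
  ─────────────────
  a b c d e f g h

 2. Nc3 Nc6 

  a b c d e f g h
  ─────────────────
8│♜ · ♝ ♛ ♚ ♝ · ♜│8
7│♟ ♟ ♟ ♟ ♟ ♟ ♟ ♟│7
6│· · ♞ · · ♞ · ·│6
5│· · · · · · · ·│5
4│· · · · · · · ·│4
3│· · ♘ · · ♘ · ·│3
2│♙ ♙ ♙ ♙ ♙ ♙ ♙ ♙│2
1│♖ · ♗ ♕ ♔ ♗ · ♖│1
  ─────────────────
  a b c d e f g h

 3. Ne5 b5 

  a b c d e f g h
  ─────────────────
8│♜ · ♝ ♛ ♚ ♝ · ♜│8
7│♟ · ♟ ♟ ♟ ♟ ♟ ♟│7
6│· · ♞ · · ♞ · ·│6
5│· ♟ · · ♘ · · ·│5
4│· · · · · · · ·│4
3│· · ♘ · · · · ·│3
2│♙ ♙ ♙ ♙ ♙ ♙ ♙ ♙│2
1│♖ · ♗ ♕ ♔ ♗ · ♖│1
  ─────────────────
  a b c d e f g h



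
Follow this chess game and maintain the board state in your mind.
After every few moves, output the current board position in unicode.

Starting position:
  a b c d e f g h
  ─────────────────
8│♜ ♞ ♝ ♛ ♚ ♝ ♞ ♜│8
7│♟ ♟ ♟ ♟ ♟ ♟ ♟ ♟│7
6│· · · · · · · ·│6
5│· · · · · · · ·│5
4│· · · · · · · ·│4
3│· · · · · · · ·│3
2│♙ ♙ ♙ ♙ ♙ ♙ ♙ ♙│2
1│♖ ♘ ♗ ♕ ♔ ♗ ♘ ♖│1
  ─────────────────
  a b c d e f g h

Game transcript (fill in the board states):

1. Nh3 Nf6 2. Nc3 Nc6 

  a b c d e f g h
  ─────────────────
8│♜ · ♝ ♛ ♚ ♝ · ♜│8
7│♟ ♟ ♟ ♟ ♟ ♟ ♟ ♟│7
6│· · ♞ · · ♞ · ·│6
5│· · · · · · · ·│5
4│· · · · · · · ·│4
3│· · ♘ · · · · ♘│3
2│♙ ♙ ♙ ♙ ♙ ♙ ♙ ♙│2
1│♖ · ♗ ♕ ♔ ♗ · ♖│1
  ─────────────────
  a b c d e f g h

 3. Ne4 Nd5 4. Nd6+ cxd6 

  a b c d e f g h
  ─────────────────
8│♜ · ♝ ♛ ♚ ♝ · ♜│8
7│♟ ♟ · ♟ ♟ ♟ ♟ ♟│7
6│· · ♞ ♟ · · · ·│6
5│· · · ♞ · · · ·│5
4│· · · · · · · ·│4
3│· · · · · · · ♘│3
2│♙ ♙ ♙ ♙ ♙ ♙ ♙ ♙│2
1│♖ · ♗ ♕ ♔ ♗ · ♖│1
  ─────────────────
  a b c d e f g h

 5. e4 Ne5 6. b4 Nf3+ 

  a b c d e f g h
  ─────────────────
8│♜ · ♝ ♛ ♚ ♝ · ♜│8
7│♟ ♟ · ♟ ♟ ♟ ♟ ♟│7
6│· · · ♟ · · · ·│6
5│· · · ♞ · · · ·│5
4│· ♙ · · ♙ · · ·│4
3│· · · · · ♞ · ♘│3
2│♙ · ♙ ♙ · ♙ ♙ ♙│2
1│♖ · ♗ ♕ ♔ ♗ · ♖│1
  ─────────────────
  a b c d e f g h

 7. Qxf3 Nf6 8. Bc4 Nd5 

  a b c d e f g h
  ─────────────────
8│♜ · ♝ ♛ ♚ ♝ · ♜│8
7│♟ ♟ · ♟ ♟ ♟ ♟ ♟│7
6│· · · ♟ · · · ·│6
5│· · · ♞ · · · ·│5
4│· ♙ ♗ · ♙ · · ·│4
3│· · · · · ♕ · ♘│3
2│♙ · ♙ ♙ · ♙ ♙ ♙│2
1│♖ · ♗ · ♔ · · ♖│1
  ─────────────────
  a b c d e f g h

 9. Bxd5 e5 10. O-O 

  a b c d e f g h
  ─────────────────
8│♜ · ♝ ♛ ♚ ♝ · ♜│8
7│♟ ♟ · ♟ · ♟ ♟ ♟│7
6│· · · ♟ · · · ·│6
5│· · · ♗ ♟ · · ·│5
4│· ♙ · · ♙ · · ·│4
3│· · · · · ♕ · ♘│3
2│♙ · ♙ ♙ · ♙ ♙ ♙│2
1│♖ · ♗ · · ♖ ♔ ·│1
  ─────────────────
  a b c d e f g h


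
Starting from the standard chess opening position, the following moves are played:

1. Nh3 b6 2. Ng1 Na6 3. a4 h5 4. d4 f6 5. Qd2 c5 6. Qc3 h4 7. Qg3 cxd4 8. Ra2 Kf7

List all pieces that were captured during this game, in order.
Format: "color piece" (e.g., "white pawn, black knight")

Tracking captures:
  cxd4: captured white pawn

white pawn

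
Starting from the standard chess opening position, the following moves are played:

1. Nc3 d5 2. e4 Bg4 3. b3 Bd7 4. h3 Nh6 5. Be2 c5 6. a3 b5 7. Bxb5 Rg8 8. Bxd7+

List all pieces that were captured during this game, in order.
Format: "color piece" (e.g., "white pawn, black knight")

Tracking captures:
  Bxb5: captured black pawn
  Bxd7+: captured black bishop

black pawn, black bishop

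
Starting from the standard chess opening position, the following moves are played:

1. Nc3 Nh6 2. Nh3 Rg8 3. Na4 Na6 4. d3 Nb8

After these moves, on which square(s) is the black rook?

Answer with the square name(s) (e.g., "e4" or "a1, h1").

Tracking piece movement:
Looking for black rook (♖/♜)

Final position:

  a b c d e f g h
  ─────────────────
8│♜ ♞ ♝ ♛ ♚ ♝ ♜ ·│8
7│♟ ♟ ♟ ♟ ♟ ♟ ♟ ♟│7
6│· · · · · · · ♞│6
5│· · · · · · · ·│5
4│♘ · · · · · · ·│4
3│· · · ♙ · · · ♘│3
2│♙ ♙ ♙ · ♙ ♙ ♙ ♙│2
1│♖ · ♗ ♕ ♔ ♗ · ♖│1
  ─────────────────
  a b c d e f g h


a8, g8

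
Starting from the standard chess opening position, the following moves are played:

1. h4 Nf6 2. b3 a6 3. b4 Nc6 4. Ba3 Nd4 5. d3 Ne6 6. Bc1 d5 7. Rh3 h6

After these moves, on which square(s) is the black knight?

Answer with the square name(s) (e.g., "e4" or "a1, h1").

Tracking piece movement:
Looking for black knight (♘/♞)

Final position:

  a b c d e f g h
  ─────────────────
8│♜ · ♝ ♛ ♚ ♝ · ♜│8
7│· ♟ ♟ · ♟ ♟ ♟ ·│7
6│♟ · · · ♞ ♞ · ♟│6
5│· · · ♟ · · · ·│5
4│· ♙ · · · · · ♙│4
3│· · · ♙ · · · ♖│3
2│♙ · ♙ · ♙ ♙ ♙ ·│2
1│♖ ♘ ♗ ♕ ♔ ♗ ♘ ·│1
  ─────────────────
  a b c d e f g h


e6, f6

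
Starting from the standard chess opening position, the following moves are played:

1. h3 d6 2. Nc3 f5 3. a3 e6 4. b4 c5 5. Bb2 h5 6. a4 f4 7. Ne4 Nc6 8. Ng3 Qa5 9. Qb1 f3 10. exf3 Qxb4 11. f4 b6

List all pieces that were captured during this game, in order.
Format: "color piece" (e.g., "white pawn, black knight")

Tracking captures:
  exf3: captured black pawn
  Qxb4: captured white pawn

black pawn, white pawn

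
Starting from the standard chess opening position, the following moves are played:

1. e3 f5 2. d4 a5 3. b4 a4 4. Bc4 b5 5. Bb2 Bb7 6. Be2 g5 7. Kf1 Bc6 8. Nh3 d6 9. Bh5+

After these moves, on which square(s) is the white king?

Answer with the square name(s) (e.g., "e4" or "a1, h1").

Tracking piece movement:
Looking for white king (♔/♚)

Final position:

  a b c d e f g h
  ─────────────────
8│♜ ♞ · ♛ ♚ ♝ ♞ ♜│8
7│· · ♟ · ♟ · · ♟│7
6│· · ♝ ♟ · · · ·│6
5│· ♟ · · · ♟ ♟ ♗│5
4│♟ ♙ · ♙ · · · ·│4
3│· · · · ♙ · · ♘│3
2│♙ ♗ ♙ · · ♙ ♙ ♙│2
1│♖ ♘ · ♕ · ♔ · ♖│1
  ─────────────────
  a b c d e f g h


f1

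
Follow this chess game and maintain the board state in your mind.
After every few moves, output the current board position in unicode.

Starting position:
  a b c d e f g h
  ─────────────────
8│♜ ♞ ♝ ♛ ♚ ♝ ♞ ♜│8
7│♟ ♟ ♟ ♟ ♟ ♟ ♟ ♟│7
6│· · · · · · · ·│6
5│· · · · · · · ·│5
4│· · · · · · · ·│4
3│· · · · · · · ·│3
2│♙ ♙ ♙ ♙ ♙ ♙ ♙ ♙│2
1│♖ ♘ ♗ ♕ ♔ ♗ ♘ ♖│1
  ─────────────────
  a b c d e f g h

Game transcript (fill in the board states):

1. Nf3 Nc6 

  a b c d e f g h
  ─────────────────
8│♜ · ♝ ♛ ♚ ♝ ♞ ♜│8
7│♟ ♟ ♟ ♟ ♟ ♟ ♟ ♟│7
6│· · ♞ · · · · ·│6
5│· · · · · · · ·│5
4│· · · · · · · ·│4
3│· · · · · ♘ · ·│3
2│♙ ♙ ♙ ♙ ♙ ♙ ♙ ♙│2
1│♖ ♘ ♗ ♕ ♔ ♗ · ♖│1
  ─────────────────
  a b c d e f g h

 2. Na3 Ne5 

  a b c d e f g h
  ─────────────────
8│♜ · ♝ ♛ ♚ ♝ ♞ ♜│8
7│♟ ♟ ♟ ♟ ♟ ♟ ♟ ♟│7
6│· · · · · · · ·│6
5│· · · · ♞ · · ·│5
4│· · · · · · · ·│4
3│♘ · · · · ♘ · ·│3
2│♙ ♙ ♙ ♙ ♙ ♙ ♙ ♙│2
1│♖ · ♗ ♕ ♔ ♗ · ♖│1
  ─────────────────
  a b c d e f g h

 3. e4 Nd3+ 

  a b c d e f g h
  ─────────────────
8│♜ · ♝ ♛ ♚ ♝ ♞ ♜│8
7│♟ ♟ ♟ ♟ ♟ ♟ ♟ ♟│7
6│· · · · · · · ·│6
5│· · · · · · · ·│5
4│· · · · ♙ · · ·│4
3│♘ · · ♞ · ♘ · ·│3
2│♙ ♙ ♙ ♙ · ♙ ♙ ♙│2
1│♖ · ♗ ♕ ♔ ♗ · ♖│1
  ─────────────────
  a b c d e f g h

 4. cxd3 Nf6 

  a b c d e f g h
  ─────────────────
8│♜ · ♝ ♛ ♚ ♝ · ♜│8
7│♟ ♟ ♟ ♟ ♟ ♟ ♟ ♟│7
6│· · · · · ♞ · ·│6
5│· · · · · · · ·│5
4│· · · · ♙ · · ·│4
3│♘ · · ♙ · ♘ · ·│3
2│♙ ♙ · ♙ · ♙ ♙ ♙│2
1│♖ · ♗ ♕ ♔ ♗ · ♖│1
  ─────────────────
  a b c d e f g h

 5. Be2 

  a b c d e f g h
  ─────────────────
8│♜ · ♝ ♛ ♚ ♝ · ♜│8
7│♟ ♟ ♟ ♟ ♟ ♟ ♟ ♟│7
6│· · · · · ♞ · ·│6
5│· · · · · · · ·│5
4│· · · · ♙ · · ·│4
3│♘ · · ♙ · ♘ · ·│3
2│♙ ♙ · ♙ ♗ ♙ ♙ ♙│2
1│♖ · ♗ ♕ ♔ · · ♖│1
  ─────────────────
  a b c d e f g h


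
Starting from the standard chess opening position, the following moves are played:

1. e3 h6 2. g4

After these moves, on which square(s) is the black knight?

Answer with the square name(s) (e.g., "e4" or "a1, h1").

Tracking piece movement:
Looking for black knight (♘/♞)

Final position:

  a b c d e f g h
  ─────────────────
8│♜ ♞ ♝ ♛ ♚ ♝ ♞ ♜│8
7│♟ ♟ ♟ ♟ ♟ ♟ ♟ ·│7
6│· · · · · · · ♟│6
5│· · · · · · · ·│5
4│· · · · · · ♙ ·│4
3│· · · · ♙ · · ·│3
2│♙ ♙ ♙ ♙ · ♙ · ♙│2
1│♖ ♘ ♗ ♕ ♔ ♗ ♘ ♖│1
  ─────────────────
  a b c d e f g h


b8, g8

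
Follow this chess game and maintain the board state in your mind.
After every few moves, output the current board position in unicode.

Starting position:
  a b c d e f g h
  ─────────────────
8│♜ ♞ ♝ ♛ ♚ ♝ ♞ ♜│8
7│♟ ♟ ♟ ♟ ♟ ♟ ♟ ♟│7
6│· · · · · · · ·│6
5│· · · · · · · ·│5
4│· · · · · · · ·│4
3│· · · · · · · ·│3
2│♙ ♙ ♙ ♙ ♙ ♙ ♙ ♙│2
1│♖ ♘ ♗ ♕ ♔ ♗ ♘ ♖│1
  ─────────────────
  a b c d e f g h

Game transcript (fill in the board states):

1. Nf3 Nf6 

  a b c d e f g h
  ─────────────────
8│♜ ♞ ♝ ♛ ♚ ♝ · ♜│8
7│♟ ♟ ♟ ♟ ♟ ♟ ♟ ♟│7
6│· · · · · ♞ · ·│6
5│· · · · · · · ·│5
4│· · · · · · · ·│4
3│· · · · · ♘ · ·│3
2│♙ ♙ ♙ ♙ ♙ ♙ ♙ ♙│2
1│♖ ♘ ♗ ♕ ♔ ♗ · ♖│1
  ─────────────────
  a b c d e f g h

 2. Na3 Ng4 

  a b c d e f g h
  ─────────────────
8│♜ ♞ ♝ ♛ ♚ ♝ · ♜│8
7│♟ ♟ ♟ ♟ ♟ ♟ ♟ ♟│7
6│· · · · · · · ·│6
5│· · · · · · · ·│5
4│· · · · · · ♞ ·│4
3│♘ · · · · ♘ · ·│3
2│♙ ♙ ♙ ♙ ♙ ♙ ♙ ♙│2
1│♖ · ♗ ♕ ♔ ♗ · ♖│1
  ─────────────────
  a b c d e f g h

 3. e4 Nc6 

  a b c d e f g h
  ─────────────────
8│♜ · ♝ ♛ ♚ ♝ · ♜│8
7│♟ ♟ ♟ ♟ ♟ ♟ ♟ ♟│7
6│· · ♞ · · · · ·│6
5│· · · · · · · ·│5
4│· · · · ♙ · ♞ ·│4
3│♘ · · · · ♘ · ·│3
2│♙ ♙ ♙ ♙ · ♙ ♙ ♙│2
1│♖ · ♗ ♕ ♔ ♗ · ♖│1
  ─────────────────
  a b c d e f g h

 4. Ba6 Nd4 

  a b c d e f g h
  ─────────────────
8│♜ · ♝ ♛ ♚ ♝ · ♜│8
7│♟ ♟ ♟ ♟ ♟ ♟ ♟ ♟│7
6│♗ · · · · · · ·│6
5│· · · · · · · ·│5
4│· · · ♞ ♙ · ♞ ·│4
3│♘ · · · · ♘ · ·│3
2│♙ ♙ ♙ ♙ · ♙ ♙ ♙│2
1│♖ · ♗ ♕ ♔ · · ♖│1
  ─────────────────
  a b c d e f g h



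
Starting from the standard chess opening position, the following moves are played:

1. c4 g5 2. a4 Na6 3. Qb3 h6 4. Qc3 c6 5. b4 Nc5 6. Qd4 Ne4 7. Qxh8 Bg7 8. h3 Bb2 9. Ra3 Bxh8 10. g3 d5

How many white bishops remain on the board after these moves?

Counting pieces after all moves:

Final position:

  a b c d e f g h
  ─────────────────
8│♜ · ♝ ♛ ♚ · ♞ ♝│8
7│♟ ♟ · · ♟ ♟ · ·│7
6│· · ♟ · · · · ♟│6
5│· · · ♟ · · ♟ ·│5
4│♙ ♙ ♙ · ♞ · · ·│4
3│♖ · · · · · ♙ ♙│3
2│· · · ♙ ♙ ♙ · ·│2
1│· ♘ ♗ · ♔ ♗ ♘ ♖│1
  ─────────────────
  a b c d e f g h


2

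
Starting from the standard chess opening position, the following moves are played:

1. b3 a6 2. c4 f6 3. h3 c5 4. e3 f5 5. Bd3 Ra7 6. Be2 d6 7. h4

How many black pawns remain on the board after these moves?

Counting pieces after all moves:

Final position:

  a b c d e f g h
  ─────────────────
8│· ♞ ♝ ♛ ♚ ♝ ♞ ♜│8
7│♜ ♟ · · ♟ · ♟ ♟│7
6│♟ · · ♟ · · · ·│6
5│· · ♟ · · ♟ · ·│5
4│· · ♙ · · · · ♙│4
3│· ♙ · · ♙ · · ·│3
2│♙ · · ♙ ♗ ♙ ♙ ·│2
1│♖ ♘ ♗ ♕ ♔ · ♘ ♖│1
  ─────────────────
  a b c d e f g h


8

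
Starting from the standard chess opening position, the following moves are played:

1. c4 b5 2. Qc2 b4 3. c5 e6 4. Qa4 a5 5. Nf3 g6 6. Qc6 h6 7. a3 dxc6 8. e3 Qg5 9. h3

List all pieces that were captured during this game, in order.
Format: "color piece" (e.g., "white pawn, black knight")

Tracking captures:
  dxc6: captured white queen

white queen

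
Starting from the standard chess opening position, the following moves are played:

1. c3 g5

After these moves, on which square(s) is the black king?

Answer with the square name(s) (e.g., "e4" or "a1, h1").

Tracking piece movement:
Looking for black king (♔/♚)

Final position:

  a b c d e f g h
  ─────────────────
8│♜ ♞ ♝ ♛ ♚ ♝ ♞ ♜│8
7│♟ ♟ ♟ ♟ ♟ ♟ · ♟│7
6│· · · · · · · ·│6
5│· · · · · · ♟ ·│5
4│· · · · · · · ·│4
3│· · ♙ · · · · ·│3
2│♙ ♙ · ♙ ♙ ♙ ♙ ♙│2
1│♖ ♘ ♗ ♕ ♔ ♗ ♘ ♖│1
  ─────────────────
  a b c d e f g h


e8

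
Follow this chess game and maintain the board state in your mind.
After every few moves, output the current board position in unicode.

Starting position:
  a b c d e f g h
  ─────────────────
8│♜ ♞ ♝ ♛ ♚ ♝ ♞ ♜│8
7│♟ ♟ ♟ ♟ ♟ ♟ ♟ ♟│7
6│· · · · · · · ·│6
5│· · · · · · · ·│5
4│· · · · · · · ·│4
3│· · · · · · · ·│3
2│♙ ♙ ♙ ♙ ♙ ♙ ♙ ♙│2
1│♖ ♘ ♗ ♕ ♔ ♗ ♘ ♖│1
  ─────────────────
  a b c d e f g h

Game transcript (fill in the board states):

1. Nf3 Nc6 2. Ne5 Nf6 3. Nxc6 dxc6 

  a b c d e f g h
  ─────────────────
8│♜ · ♝ ♛ ♚ ♝ · ♜│8
7│♟ ♟ ♟ · ♟ ♟ ♟ ♟│7
6│· · ♟ · · ♞ · ·│6
5│· · · · · · · ·│5
4│· · · · · · · ·│4
3│· · · · · · · ·│3
2│♙ ♙ ♙ ♙ ♙ ♙ ♙ ♙│2
1│♖ ♘ ♗ ♕ ♔ ♗ · ♖│1
  ─────────────────
  a b c d e f g h

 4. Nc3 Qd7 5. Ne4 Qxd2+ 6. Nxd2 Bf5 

  a b c d e f g h
  ─────────────────
8│♜ · · · ♚ ♝ · ♜│8
7│♟ ♟ ♟ · ♟ ♟ ♟ ♟│7
6│· · ♟ · · ♞ · ·│6
5│· · · · · ♝ · ·│5
4│· · · · · · · ·│4
3│· · · · · · · ·│3
2│♙ ♙ ♙ ♘ ♙ ♙ ♙ ♙│2
1│♖ · ♗ ♕ ♔ ♗ · ♖│1
  ─────────────────
  a b c d e f g h

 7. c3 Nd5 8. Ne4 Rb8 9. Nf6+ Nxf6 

  a b c d e f g h
  ─────────────────
8│· ♜ · · ♚ ♝ · ♜│8
7│♟ ♟ ♟ · ♟ ♟ ♟ ♟│7
6│· · ♟ · · ♞ · ·│6
5│· · · · · ♝ · ·│5
4│· · · · · · · ·│4
3│· · ♙ · · · · ·│3
2│♙ ♙ · · ♙ ♙ ♙ ♙│2
1│♖ · ♗ ♕ ♔ ♗ · ♖│1
  ─────────────────
  a b c d e f g h

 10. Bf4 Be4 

  a b c d e f g h
  ─────────────────
8│· ♜ · · ♚ ♝ · ♜│8
7│♟ ♟ ♟ · ♟ ♟ ♟ ♟│7
6│· · ♟ · · ♞ · ·│6
5│· · · · · · · ·│5
4│· · · · ♝ ♗ · ·│4
3│· · ♙ · · · · ·│3
2│♙ ♙ · · ♙ ♙ ♙ ♙│2
1│♖ · · ♕ ♔ ♗ · ♖│1
  ─────────────────
  a b c d e f g h


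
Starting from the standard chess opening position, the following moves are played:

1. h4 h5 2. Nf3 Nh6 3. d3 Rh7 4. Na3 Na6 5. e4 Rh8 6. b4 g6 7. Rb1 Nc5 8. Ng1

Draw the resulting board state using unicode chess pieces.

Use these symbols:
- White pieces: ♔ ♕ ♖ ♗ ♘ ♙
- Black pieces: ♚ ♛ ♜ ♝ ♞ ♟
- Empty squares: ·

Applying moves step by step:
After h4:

♜ ♞ ♝ ♛ ♚ ♝ ♞ ♜
♟ ♟ ♟ ♟ ♟ ♟ ♟ ♟
· · · · · · · ·
· · · · · · · ·
· · · · · · · ♙
· · · · · · · ·
♙ ♙ ♙ ♙ ♙ ♙ ♙ ·
♖ ♘ ♗ ♕ ♔ ♗ ♘ ♖


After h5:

♜ ♞ ♝ ♛ ♚ ♝ ♞ ♜
♟ ♟ ♟ ♟ ♟ ♟ ♟ ·
· · · · · · · ·
· · · · · · · ♟
· · · · · · · ♙
· · · · · · · ·
♙ ♙ ♙ ♙ ♙ ♙ ♙ ·
♖ ♘ ♗ ♕ ♔ ♗ ♘ ♖


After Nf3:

♜ ♞ ♝ ♛ ♚ ♝ ♞ ♜
♟ ♟ ♟ ♟ ♟ ♟ ♟ ·
· · · · · · · ·
· · · · · · · ♟
· · · · · · · ♙
· · · · · ♘ · ·
♙ ♙ ♙ ♙ ♙ ♙ ♙ ·
♖ ♘ ♗ ♕ ♔ ♗ · ♖


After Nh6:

♜ ♞ ♝ ♛ ♚ ♝ · ♜
♟ ♟ ♟ ♟ ♟ ♟ ♟ ·
· · · · · · · ♞
· · · · · · · ♟
· · · · · · · ♙
· · · · · ♘ · ·
♙ ♙ ♙ ♙ ♙ ♙ ♙ ·
♖ ♘ ♗ ♕ ♔ ♗ · ♖


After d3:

♜ ♞ ♝ ♛ ♚ ♝ · ♜
♟ ♟ ♟ ♟ ♟ ♟ ♟ ·
· · · · · · · ♞
· · · · · · · ♟
· · · · · · · ♙
· · · ♙ · ♘ · ·
♙ ♙ ♙ · ♙ ♙ ♙ ·
♖ ♘ ♗ ♕ ♔ ♗ · ♖


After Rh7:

♜ ♞ ♝ ♛ ♚ ♝ · ·
♟ ♟ ♟ ♟ ♟ ♟ ♟ ♜
· · · · · · · ♞
· · · · · · · ♟
· · · · · · · ♙
· · · ♙ · ♘ · ·
♙ ♙ ♙ · ♙ ♙ ♙ ·
♖ ♘ ♗ ♕ ♔ ♗ · ♖


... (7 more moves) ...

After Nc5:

♜ · ♝ ♛ ♚ ♝ · ♜
♟ ♟ ♟ ♟ ♟ ♟ · ·
· · · · · · ♟ ♞
· · ♞ · · · · ♟
· ♙ · · ♙ · · ♙
♘ · · ♙ · ♘ · ·
♙ · ♙ · · ♙ ♙ ·
· ♖ ♗ ♕ ♔ ♗ · ♖


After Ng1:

♜ · ♝ ♛ ♚ ♝ · ♜
♟ ♟ ♟ ♟ ♟ ♟ · ·
· · · · · · ♟ ♞
· · ♞ · · · · ♟
· ♙ · · ♙ · · ♙
♘ · · ♙ · · · ·
♙ · ♙ · · ♙ ♙ ·
· ♖ ♗ ♕ ♔ ♗ ♘ ♖



  a b c d e f g h
  ─────────────────
8│♜ · ♝ ♛ ♚ ♝ · ♜│8
7│♟ ♟ ♟ ♟ ♟ ♟ · ·│7
6│· · · · · · ♟ ♞│6
5│· · ♞ · · · · ♟│5
4│· ♙ · · ♙ · · ♙│4
3│♘ · · ♙ · · · ·│3
2│♙ · ♙ · · ♙ ♙ ·│2
1│· ♖ ♗ ♕ ♔ ♗ ♘ ♖│1
  ─────────────────
  a b c d e f g h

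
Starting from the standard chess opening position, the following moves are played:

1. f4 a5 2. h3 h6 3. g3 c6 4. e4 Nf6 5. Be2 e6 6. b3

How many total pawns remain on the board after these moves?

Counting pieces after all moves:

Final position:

  a b c d e f g h
  ─────────────────
8│♜ ♞ ♝ ♛ ♚ ♝ · ♜│8
7│· ♟ · ♟ · ♟ ♟ ·│7
6│· · ♟ · ♟ ♞ · ♟│6
5│♟ · · · · · · ·│5
4│· · · · ♙ ♙ · ·│4
3│· ♙ · · · · ♙ ♙│3
2│♙ · ♙ ♙ ♗ · · ·│2
1│♖ ♘ ♗ ♕ ♔ · ♘ ♖│1
  ─────────────────
  a b c d e f g h


16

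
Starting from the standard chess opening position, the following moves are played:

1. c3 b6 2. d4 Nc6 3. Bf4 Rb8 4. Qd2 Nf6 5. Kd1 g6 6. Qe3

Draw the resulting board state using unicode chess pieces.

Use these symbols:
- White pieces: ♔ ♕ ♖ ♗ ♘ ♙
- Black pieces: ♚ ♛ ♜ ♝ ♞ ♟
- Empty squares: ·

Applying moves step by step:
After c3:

♜ ♞ ♝ ♛ ♚ ♝ ♞ ♜
♟ ♟ ♟ ♟ ♟ ♟ ♟ ♟
· · · · · · · ·
· · · · · · · ·
· · · · · · · ·
· · ♙ · · · · ·
♙ ♙ · ♙ ♙ ♙ ♙ ♙
♖ ♘ ♗ ♕ ♔ ♗ ♘ ♖


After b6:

♜ ♞ ♝ ♛ ♚ ♝ ♞ ♜
♟ · ♟ ♟ ♟ ♟ ♟ ♟
· ♟ · · · · · ·
· · · · · · · ·
· · · · · · · ·
· · ♙ · · · · ·
♙ ♙ · ♙ ♙ ♙ ♙ ♙
♖ ♘ ♗ ♕ ♔ ♗ ♘ ♖


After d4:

♜ ♞ ♝ ♛ ♚ ♝ ♞ ♜
♟ · ♟ ♟ ♟ ♟ ♟ ♟
· ♟ · · · · · ·
· · · · · · · ·
· · · ♙ · · · ·
· · ♙ · · · · ·
♙ ♙ · · ♙ ♙ ♙ ♙
♖ ♘ ♗ ♕ ♔ ♗ ♘ ♖


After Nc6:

♜ · ♝ ♛ ♚ ♝ ♞ ♜
♟ · ♟ ♟ ♟ ♟ ♟ ♟
· ♟ ♞ · · · · ·
· · · · · · · ·
· · · ♙ · · · ·
· · ♙ · · · · ·
♙ ♙ · · ♙ ♙ ♙ ♙
♖ ♘ ♗ ♕ ♔ ♗ ♘ ♖


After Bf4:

♜ · ♝ ♛ ♚ ♝ ♞ ♜
♟ · ♟ ♟ ♟ ♟ ♟ ♟
· ♟ ♞ · · · · ·
· · · · · · · ·
· · · ♙ · ♗ · ·
· · ♙ · · · · ·
♙ ♙ · · ♙ ♙ ♙ ♙
♖ ♘ · ♕ ♔ ♗ ♘ ♖


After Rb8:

· ♜ ♝ ♛ ♚ ♝ ♞ ♜
♟ · ♟ ♟ ♟ ♟ ♟ ♟
· ♟ ♞ · · · · ·
· · · · · · · ·
· · · ♙ · ♗ · ·
· · ♙ · · · · ·
♙ ♙ · · ♙ ♙ ♙ ♙
♖ ♘ · ♕ ♔ ♗ ♘ ♖


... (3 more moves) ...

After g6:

· ♜ ♝ ♛ ♚ ♝ · ♜
♟ · ♟ ♟ ♟ ♟ · ♟
· ♟ ♞ · · ♞ ♟ ·
· · · · · · · ·
· · · ♙ · ♗ · ·
· · ♙ · · · · ·
♙ ♙ · ♕ ♙ ♙ ♙ ♙
♖ ♘ · ♔ · ♗ ♘ ♖


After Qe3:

· ♜ ♝ ♛ ♚ ♝ · ♜
♟ · ♟ ♟ ♟ ♟ · ♟
· ♟ ♞ · · ♞ ♟ ·
· · · · · · · ·
· · · ♙ · ♗ · ·
· · ♙ · ♕ · · ·
♙ ♙ · · ♙ ♙ ♙ ♙
♖ ♘ · ♔ · ♗ ♘ ♖



  a b c d e f g h
  ─────────────────
8│· ♜ ♝ ♛ ♚ ♝ · ♜│8
7│♟ · ♟ ♟ ♟ ♟ · ♟│7
6│· ♟ ♞ · · ♞ ♟ ·│6
5│· · · · · · · ·│5
4│· · · ♙ · ♗ · ·│4
3│· · ♙ · ♕ · · ·│3
2│♙ ♙ · · ♙ ♙ ♙ ♙│2
1│♖ ♘ · ♔ · ♗ ♘ ♖│1
  ─────────────────
  a b c d e f g h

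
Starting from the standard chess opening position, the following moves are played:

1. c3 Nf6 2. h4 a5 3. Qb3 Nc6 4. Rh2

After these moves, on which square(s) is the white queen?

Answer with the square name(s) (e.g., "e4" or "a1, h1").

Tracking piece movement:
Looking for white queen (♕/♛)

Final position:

  a b c d e f g h
  ─────────────────
8│♜ · ♝ ♛ ♚ ♝ · ♜│8
7│· ♟ ♟ ♟ ♟ ♟ ♟ ♟│7
6│· · ♞ · · ♞ · ·│6
5│♟ · · · · · · ·│5
4│· · · · · · · ♙│4
3│· ♕ ♙ · · · · ·│3
2│♙ ♙ · ♙ ♙ ♙ ♙ ♖│2
1│♖ ♘ ♗ · ♔ ♗ ♘ ·│1
  ─────────────────
  a b c d e f g h


b3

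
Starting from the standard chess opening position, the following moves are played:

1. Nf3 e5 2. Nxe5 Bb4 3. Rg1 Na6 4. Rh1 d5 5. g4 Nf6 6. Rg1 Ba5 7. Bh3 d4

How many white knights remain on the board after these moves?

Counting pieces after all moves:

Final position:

  a b c d e f g h
  ─────────────────
8│♜ · ♝ ♛ ♚ · · ♜│8
7│♟ ♟ ♟ · · ♟ ♟ ♟│7
6│♞ · · · · ♞ · ·│6
5│♝ · · · ♘ · · ·│5
4│· · · ♟ · · ♙ ·│4
3│· · · · · · · ♗│3
2│♙ ♙ ♙ ♙ ♙ ♙ · ♙│2
1│♖ ♘ ♗ ♕ ♔ · ♖ ·│1
  ─────────────────
  a b c d e f g h


2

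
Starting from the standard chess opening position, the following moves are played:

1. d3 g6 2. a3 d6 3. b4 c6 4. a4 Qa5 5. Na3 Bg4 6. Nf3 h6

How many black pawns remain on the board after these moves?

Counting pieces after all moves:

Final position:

  a b c d e f g h
  ─────────────────
8│♜ ♞ · · ♚ ♝ ♞ ♜│8
7│♟ ♟ · · ♟ ♟ · ·│7
6│· · ♟ ♟ · · ♟ ♟│6
5│♛ · · · · · · ·│5
4│♙ ♙ · · · · ♝ ·│4
3│♘ · · ♙ · ♘ · ·│3
2│· · ♙ · ♙ ♙ ♙ ♙│2
1│♖ · ♗ ♕ ♔ ♗ · ♖│1
  ─────────────────
  a b c d e f g h


8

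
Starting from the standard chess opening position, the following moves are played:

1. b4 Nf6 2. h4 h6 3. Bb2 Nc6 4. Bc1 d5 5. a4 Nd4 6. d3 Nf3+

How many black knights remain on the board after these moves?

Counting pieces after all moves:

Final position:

  a b c d e f g h
  ─────────────────
8│♜ · ♝ ♛ ♚ ♝ · ♜│8
7│♟ ♟ ♟ · ♟ ♟ ♟ ·│7
6│· · · · · ♞ · ♟│6
5│· · · ♟ · · · ·│5
4│♙ ♙ · · · · · ♙│4
3│· · · ♙ · ♞ · ·│3
2│· · ♙ · ♙ ♙ ♙ ·│2
1│♖ ♘ ♗ ♕ ♔ ♗ ♘ ♖│1
  ─────────────────
  a b c d e f g h


2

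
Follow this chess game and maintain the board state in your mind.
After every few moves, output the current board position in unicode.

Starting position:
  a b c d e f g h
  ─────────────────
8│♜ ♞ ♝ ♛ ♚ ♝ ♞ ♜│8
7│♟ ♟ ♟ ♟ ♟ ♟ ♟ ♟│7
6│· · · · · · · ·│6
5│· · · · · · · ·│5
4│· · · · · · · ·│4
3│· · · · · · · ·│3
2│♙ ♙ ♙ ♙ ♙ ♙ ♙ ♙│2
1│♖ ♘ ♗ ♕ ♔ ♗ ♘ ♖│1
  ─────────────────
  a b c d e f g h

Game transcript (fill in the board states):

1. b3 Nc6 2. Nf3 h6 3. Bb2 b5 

  a b c d e f g h
  ─────────────────
8│♜ · ♝ ♛ ♚ ♝ ♞ ♜│8
7│♟ · ♟ ♟ ♟ ♟ ♟ ·│7
6│· · ♞ · · · · ♟│6
5│· ♟ · · · · · ·│5
4│· · · · · · · ·│4
3│· ♙ · · · ♘ · ·│3
2│♙ ♗ ♙ ♙ ♙ ♙ ♙ ♙│2
1│♖ ♘ · ♕ ♔ ♗ · ♖│1
  ─────────────────
  a b c d e f g h

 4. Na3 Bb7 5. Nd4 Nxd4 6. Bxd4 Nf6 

  a b c d e f g h
  ─────────────────
8│♜ · · ♛ ♚ ♝ · ♜│8
7│♟ ♝ ♟ ♟ ♟ ♟ ♟ ·│7
6│· · · · · ♞ · ♟│6
5│· ♟ · · · · · ·│5
4│· · · ♗ · · · ·│4
3│♘ ♙ · · · · · ·│3
2│♙ · ♙ ♙ ♙ ♙ ♙ ♙│2
1│♖ · · ♕ ♔ ♗ · ♖│1
  ─────────────────
  a b c d e f g h

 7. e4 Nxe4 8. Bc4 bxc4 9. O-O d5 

  a b c d e f g h
  ─────────────────
8│♜ · · ♛ ♚ ♝ · ♜│8
7│♟ ♝ ♟ · ♟ ♟ ♟ ·│7
6│· · · · · · · ♟│6
5│· · · ♟ · · · ·│5
4│· · ♟ ♗ ♞ · · ·│4
3│♘ ♙ · · · · · ·│3
2│♙ · ♙ ♙ · ♙ ♙ ♙│2
1│♖ · · ♕ · ♖ ♔ ·│1
  ─────────────────
  a b c d e f g h

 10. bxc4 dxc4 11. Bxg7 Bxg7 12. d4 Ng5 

  a b c d e f g h
  ─────────────────
8│♜ · · ♛ ♚ · · ♜│8
7│♟ ♝ ♟ · ♟ ♟ ♝ ·│7
6│· · · · · · · ♟│6
5│· · · · · · ♞ ·│5
4│· · ♟ ♙ · · · ·│4
3│♘ · · · · · · ·│3
2│♙ · ♙ · · ♙ ♙ ♙│2
1│♖ · · ♕ · ♖ ♔ ·│1
  ─────────────────
  a b c d e f g h

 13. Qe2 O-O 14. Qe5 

  a b c d e f g h
  ─────────────────
8│♜ · · ♛ · ♜ ♚ ·│8
7│♟ ♝ ♟ · ♟ ♟ ♝ ·│7
6│· · · · · · · ♟│6
5│· · · · ♕ · ♞ ·│5
4│· · ♟ ♙ · · · ·│4
3│♘ · · · · · · ·│3
2│♙ · ♙ · · ♙ ♙ ♙│2
1│♖ · · · · ♖ ♔ ·│1
  ─────────────────
  a b c d e f g h
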